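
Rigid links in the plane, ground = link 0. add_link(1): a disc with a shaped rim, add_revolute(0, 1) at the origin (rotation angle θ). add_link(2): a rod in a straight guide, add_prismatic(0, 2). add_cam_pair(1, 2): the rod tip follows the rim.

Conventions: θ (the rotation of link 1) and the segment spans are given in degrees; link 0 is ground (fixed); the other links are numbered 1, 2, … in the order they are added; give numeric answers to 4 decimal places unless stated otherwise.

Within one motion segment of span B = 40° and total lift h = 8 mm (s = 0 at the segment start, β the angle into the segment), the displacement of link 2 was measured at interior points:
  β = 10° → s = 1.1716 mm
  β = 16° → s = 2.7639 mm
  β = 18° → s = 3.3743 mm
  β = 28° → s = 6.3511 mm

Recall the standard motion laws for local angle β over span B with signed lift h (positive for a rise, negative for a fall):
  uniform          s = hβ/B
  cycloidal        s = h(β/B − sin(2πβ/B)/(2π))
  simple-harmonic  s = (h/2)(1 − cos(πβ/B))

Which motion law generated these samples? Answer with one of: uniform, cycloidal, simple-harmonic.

candidates at β/B = r: uniform s = h·r (linear in β); cycloidal s = h·(r − sin(2πr)/(2π)); simple-harmonic s = (h/2)(1 − cos(πr))
β=10°: printed 1.1716 | uniform 2.0000, cycloidal 0.7268, simple-harmonic 1.1716
β=16°: printed 2.7639 | uniform 3.2000, cycloidal 2.4516, simple-harmonic 2.7639
β=18°: printed 3.3743 | uniform 3.6000, cycloidal 3.2065, simple-harmonic 3.3743
β=28°: printed 6.3511 | uniform 5.6000, cycloidal 6.8109, simple-harmonic 6.3511
only one law matches every sample → simple-harmonic

simple-harmonic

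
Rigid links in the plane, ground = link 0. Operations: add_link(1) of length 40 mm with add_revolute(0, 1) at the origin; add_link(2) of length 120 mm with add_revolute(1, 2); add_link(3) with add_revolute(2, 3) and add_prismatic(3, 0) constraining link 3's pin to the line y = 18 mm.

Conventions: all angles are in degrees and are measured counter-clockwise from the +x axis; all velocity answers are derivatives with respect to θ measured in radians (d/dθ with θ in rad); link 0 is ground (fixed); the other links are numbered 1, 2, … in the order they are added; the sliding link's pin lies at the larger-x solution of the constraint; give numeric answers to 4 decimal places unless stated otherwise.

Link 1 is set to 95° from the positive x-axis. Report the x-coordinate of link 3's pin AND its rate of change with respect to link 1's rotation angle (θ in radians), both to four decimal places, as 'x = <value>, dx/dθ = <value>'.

geometry: r = 40 mm, L = 120 mm, e = 18 mm
crank pin P = (r cos θ, r sin θ) = (-3.486230, 39.847788)
h = r sin θ − e = 39.847788 − 18 = 21.847788
x = r cos θ + √(L² − h²) = -3.486230 + 117.994382 = 114.508152
dx/dθ = −r sin θ − h·r cos θ/√(L² − h²) (θ in radians; h = 21.847788) = -39.202279

x = 114.5082, dx/dθ = -39.2023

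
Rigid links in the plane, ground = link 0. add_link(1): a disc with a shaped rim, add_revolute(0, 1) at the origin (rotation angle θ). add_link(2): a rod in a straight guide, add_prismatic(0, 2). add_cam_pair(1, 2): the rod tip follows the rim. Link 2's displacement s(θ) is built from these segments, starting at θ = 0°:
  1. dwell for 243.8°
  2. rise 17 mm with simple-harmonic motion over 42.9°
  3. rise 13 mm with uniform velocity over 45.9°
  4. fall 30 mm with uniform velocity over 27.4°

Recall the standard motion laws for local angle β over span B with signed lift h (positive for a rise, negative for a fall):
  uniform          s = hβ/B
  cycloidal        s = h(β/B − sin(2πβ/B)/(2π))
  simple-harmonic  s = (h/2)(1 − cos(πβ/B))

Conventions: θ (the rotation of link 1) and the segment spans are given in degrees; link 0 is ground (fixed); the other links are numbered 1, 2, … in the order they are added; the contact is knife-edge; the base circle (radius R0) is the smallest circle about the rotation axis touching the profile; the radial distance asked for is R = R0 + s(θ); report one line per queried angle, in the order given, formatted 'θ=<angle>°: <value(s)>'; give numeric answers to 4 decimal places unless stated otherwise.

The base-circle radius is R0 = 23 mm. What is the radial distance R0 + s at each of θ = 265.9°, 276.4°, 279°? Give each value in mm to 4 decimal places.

segment 1 (0° to 243.8°, dwell): s unchanged at 0.0000
θ = 265.9° falls in segment 2 (243.8° to 286.7°, simple-harmonic, h = 17): β = 265.9 − 243.8 = 22.1°, B = 42.9°; Δs = 17/2·(1 − cos(π·0.5152)) = 8.9044; s = 0.0000 + 8.9044 = 8.9044
θ = 276.4° falls in segment 2 (243.8° to 286.7°, simple-harmonic, h = 17): β = 276.4 − 243.8 = 32.6°, B = 42.9°; Δs = 17/2·(1 − cos(π·0.7599)) = 14.6945; s = 0.0000 + 14.6945 = 14.6945
θ = 279° falls in segment 2 (243.8° to 286.7°, simple-harmonic, h = 17): β = 279 − 243.8 = 35.2°, B = 42.9°; Δs = 17/2·(1 − cos(π·0.8205)) = 15.6841; s = 0.0000 + 15.6841 = 15.6841
θ=265.9°: R = R0 + s = 23 + 8.9044 = 31.9044
θ=276.4°: R = R0 + s = 23 + 14.6945 = 37.6945
θ=279°: R = R0 + s = 23 + 15.6841 = 38.6841

θ=265.9°: 31.9044
θ=276.4°: 37.6945
θ=279°: 38.6841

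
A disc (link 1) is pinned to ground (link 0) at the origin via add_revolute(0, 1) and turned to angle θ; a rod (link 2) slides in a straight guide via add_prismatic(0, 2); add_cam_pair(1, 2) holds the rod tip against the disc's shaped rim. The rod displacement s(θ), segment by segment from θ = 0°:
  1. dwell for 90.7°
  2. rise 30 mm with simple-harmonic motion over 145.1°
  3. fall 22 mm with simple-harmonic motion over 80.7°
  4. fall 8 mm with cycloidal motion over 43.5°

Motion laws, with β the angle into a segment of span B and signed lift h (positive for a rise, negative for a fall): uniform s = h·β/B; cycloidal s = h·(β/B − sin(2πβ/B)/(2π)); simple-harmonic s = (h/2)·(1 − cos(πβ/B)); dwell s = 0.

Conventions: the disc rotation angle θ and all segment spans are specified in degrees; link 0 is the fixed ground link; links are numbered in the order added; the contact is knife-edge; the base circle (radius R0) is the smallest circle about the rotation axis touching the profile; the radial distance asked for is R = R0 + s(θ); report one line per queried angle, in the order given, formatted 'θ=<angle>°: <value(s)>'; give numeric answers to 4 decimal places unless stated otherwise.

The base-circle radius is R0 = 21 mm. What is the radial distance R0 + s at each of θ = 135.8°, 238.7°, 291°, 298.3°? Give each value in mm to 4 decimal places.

segment 1 (0° to 90.7°, dwell): s unchanged at 0.0000
θ = 135.8° falls in segment 2 (90.7° to 235.8°, simple-harmonic, h = 30): β = 135.8 − 90.7 = 45.1°, B = 145.1°; Δs = 30/2·(1 − cos(π·0.3108)) = 6.6007; s = 0.0000 + 6.6007 = 6.6007
segment 2 (90.7° to 235.8°, simple-harmonic, h = 30) is passed completely: s = 0.0000 + (30) = 30.0000
θ = 238.7° falls in segment 3 (235.8° to 316.5°, simple-harmonic, h = -22): β = 238.7 − 235.8 = 2.9°, B = 80.7°; Δs = -22/2·(1 − cos(π·0.0359)) = -0.0700; s = 30.0000 − 0.0700 = 29.9300
θ = 291° falls in segment 3 (235.8° to 316.5°, simple-harmonic, h = -22): β = 291 − 235.8 = 55.2°, B = 80.7°; Δs = -22/2·(1 − cos(π·0.6840)) = -17.0108; s = 30.0000 − 17.0108 = 12.9892
θ = 298.3° falls in segment 3 (235.8° to 316.5°, simple-harmonic, h = -22): β = 298.3 − 235.8 = 62.5°, B = 80.7°; Δs = -22/2·(1 − cos(π·0.7745)) = -19.3526; s = 30.0000 − 19.3526 = 10.6474
θ=135.8°: R = R0 + s = 21 + 6.6007 = 27.6007
θ=238.7°: R = R0 + s = 21 + 29.9300 = 50.9300
θ=291°: R = R0 + s = 21 + 12.9892 = 33.9892
θ=298.3°: R = R0 + s = 21 + 10.6474 = 31.6474

θ=135.8°: 27.6007
θ=238.7°: 50.9300
θ=291°: 33.9892
θ=298.3°: 31.6474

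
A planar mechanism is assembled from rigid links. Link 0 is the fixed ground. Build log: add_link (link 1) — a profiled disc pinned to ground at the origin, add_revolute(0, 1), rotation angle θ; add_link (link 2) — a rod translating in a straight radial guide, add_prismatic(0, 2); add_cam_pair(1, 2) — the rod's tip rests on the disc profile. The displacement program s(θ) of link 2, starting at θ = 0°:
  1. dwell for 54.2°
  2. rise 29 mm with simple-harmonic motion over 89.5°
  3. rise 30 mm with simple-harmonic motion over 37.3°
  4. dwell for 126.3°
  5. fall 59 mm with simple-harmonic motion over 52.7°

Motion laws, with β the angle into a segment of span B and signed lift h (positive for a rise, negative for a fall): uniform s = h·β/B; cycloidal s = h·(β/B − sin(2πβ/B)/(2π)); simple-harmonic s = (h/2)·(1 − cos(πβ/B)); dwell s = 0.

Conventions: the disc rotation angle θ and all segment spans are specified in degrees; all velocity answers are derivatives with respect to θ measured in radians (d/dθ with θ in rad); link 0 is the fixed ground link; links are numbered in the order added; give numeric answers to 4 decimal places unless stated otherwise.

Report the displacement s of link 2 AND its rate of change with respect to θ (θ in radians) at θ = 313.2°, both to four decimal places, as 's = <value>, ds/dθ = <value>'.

seg 1 [0°–54.2°] dwell: s stays 0.0000
seg 2 [54.2°–143.7°] simple-harmonic, h=29: full span → s += 29 → s = 29.0000
seg 3 [143.7°–181°] simple-harmonic, h=30: full span → s += 30 → s = 59.0000
seg 4 [181°–307.3°] dwell: s stays 59.0000
seg 5 [307.3°–360°] simple-harmonic, h=-59: θ=313.2° here. β=5.9, B=52.7. -59/2·(1 − cos(π·0.1120)) = -1.8059 → s = 57.1941
velocity in seg [307.3°–360°] (simple-harmonic), θ in radians: β = 5.9° = 0.1030 rad, B = 52.7° = 0.9198 rad; ds/dθ = (πh/(2B)) sin(πβ/B) = (π·(-59)/(2·0.9198)) sin(π·0.1120) = -34.712348 mm/rad

s = 57.1941, ds/dθ = -34.7123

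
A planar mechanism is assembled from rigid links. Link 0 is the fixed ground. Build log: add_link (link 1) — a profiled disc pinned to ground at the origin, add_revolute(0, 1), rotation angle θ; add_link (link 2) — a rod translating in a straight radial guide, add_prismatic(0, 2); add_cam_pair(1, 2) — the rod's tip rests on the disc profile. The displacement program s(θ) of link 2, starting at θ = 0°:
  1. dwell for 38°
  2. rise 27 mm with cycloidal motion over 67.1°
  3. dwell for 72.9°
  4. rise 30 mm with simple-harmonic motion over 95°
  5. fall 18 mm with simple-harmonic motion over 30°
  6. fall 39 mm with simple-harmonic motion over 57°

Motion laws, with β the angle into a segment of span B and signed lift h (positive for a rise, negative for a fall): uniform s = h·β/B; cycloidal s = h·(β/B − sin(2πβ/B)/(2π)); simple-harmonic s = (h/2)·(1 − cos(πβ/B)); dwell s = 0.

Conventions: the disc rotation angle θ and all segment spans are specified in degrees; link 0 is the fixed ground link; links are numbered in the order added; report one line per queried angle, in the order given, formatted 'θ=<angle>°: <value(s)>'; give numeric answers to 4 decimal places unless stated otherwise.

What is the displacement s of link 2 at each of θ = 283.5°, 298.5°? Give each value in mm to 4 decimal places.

seg 1 [0°–38°] dwell: s stays 0.0000
seg 2 [38°–105.1°] cycloidal, h=27: full span → s += 27 → s = 27.0000
seg 3 [105.1°–178°] dwell: s stays 27.0000
seg 4 [178°–273°] simple-harmonic, h=30: full span → s += 30 → s = 57.0000
seg 5 [273°–303°] simple-harmonic, h=-18: θ=283.5° here. β=10.5, B=30. -18/2·(1 − cos(π·0.3500)) = -4.9141 → s = 52.0859
seg 5 [273°–303°] simple-harmonic, h=-18: θ=298.5° here. β=25.5, B=30. -18/2·(1 − cos(π·0.8500)) = -17.0191 → s = 39.9809

θ=283.5°: 52.0859
θ=298.5°: 39.9809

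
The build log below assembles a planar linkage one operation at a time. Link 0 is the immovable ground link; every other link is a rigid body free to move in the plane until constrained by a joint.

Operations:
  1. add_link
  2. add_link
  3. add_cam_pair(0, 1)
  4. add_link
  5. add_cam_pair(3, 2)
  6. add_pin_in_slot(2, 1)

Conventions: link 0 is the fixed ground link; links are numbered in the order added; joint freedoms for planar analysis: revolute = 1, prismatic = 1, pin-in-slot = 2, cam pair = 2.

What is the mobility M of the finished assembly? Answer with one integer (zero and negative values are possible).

L=1 J1=0 J2=0
add link → L=2 J1=0 J2=0
add link → L=3 J1=0 J2=0
C@0,1 dof=2 J2 → L=3 J1=0 J2=1
add link → L=4 J1=0 J2=1
C@3,2 dof=2 J2 → L=4 J1=0 J2=2
PS@2,1 dof=2 J2 → L=4 J1=0 J2=3
M=3(L−1)−2J1−J2=3·3−2·0−3=6

M = 6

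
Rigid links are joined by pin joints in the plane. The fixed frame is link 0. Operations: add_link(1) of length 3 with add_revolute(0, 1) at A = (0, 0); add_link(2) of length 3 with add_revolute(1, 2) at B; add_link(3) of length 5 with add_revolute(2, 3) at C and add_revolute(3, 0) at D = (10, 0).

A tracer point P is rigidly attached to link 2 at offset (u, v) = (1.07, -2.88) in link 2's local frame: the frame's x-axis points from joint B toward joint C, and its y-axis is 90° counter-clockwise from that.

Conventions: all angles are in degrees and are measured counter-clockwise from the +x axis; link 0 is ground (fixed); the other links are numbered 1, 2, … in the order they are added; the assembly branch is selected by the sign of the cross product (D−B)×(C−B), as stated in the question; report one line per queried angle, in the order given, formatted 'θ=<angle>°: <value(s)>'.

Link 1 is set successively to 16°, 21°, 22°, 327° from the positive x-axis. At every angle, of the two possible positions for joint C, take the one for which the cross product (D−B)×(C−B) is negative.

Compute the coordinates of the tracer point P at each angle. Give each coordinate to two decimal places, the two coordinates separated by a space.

A=(0,0), D=(10.00,0)
θ=16°: B = A + 3.00·(cos16°, sin16°) = (2.8838, 0.8269)
θ=16°: |BD| = 7.1641
θ=16°: circle(B,3.00) ∩ circle(D,5.00): a=2.4654, h=1.7094
θ=16°:   candidates: C₊=(5.5300,2.2403) cross=12.246; C₋=(5.1354,-1.1556) cross=-12.246
θ=16°:   branch - wants cross < 0 → take C=(5.1354,-1.1556) (cross=-12.246)
θ=16°: ex = (C−B)/|BC| = (0.7505,-0.6608); ey = (0.6608,0.7505)
θ=16°: P = B + 1.07·ex + -2.88·ey = (1.7836,-2.0417)
θ=21°: B = A + 3.00·(cos21°, sin21°) = (2.8007, 1.0751)
θ=21°: |BD| = 7.2791
θ=21°: circle(B,3.00) ∩ circle(D,5.00): a=2.5405, h=1.5956
θ=21°:   candidates: C₊=(5.5490,2.2779) cross=11.614; C₋=(5.0777,-0.8782) cross=-11.614
θ=21°:   branch - wants cross < 0 → take C=(5.0777,-0.8782) (cross=-11.614)
θ=21°: ex = (C−B)/|BC| = (0.7590,-0.6511); ey = (0.6511,0.7590)
θ=21°: P = B + 1.07·ex + -2.88·ey = (1.7377,-1.8075)
θ=22°: B = A + 3.00·(cos22°, sin22°) = (2.7816, 1.1238)
θ=22°: |BD| = 7.3054
θ=22°: circle(B,3.00) ∩ circle(D,5.00): a=2.5576, h=1.5680
θ=22°:   candidates: C₊=(5.5499,2.2797) cross=11.455; C₋=(5.0675,-0.8189) cross=-11.455
θ=22°:   branch - wants cross < 0 → take C=(5.0675,-0.8189) (cross=-11.455)
θ=22°: ex = (C−B)/|BC| = (0.7620,-0.6476); ey = (0.6476,0.7620)
θ=22°: P = B + 1.07·ex + -2.88·ey = (1.7318,-1.7636)
θ=327°: B = A + 3.00·(cos327°, sin327°) = (2.5160, -1.6339)
θ=327°: |BD| = 7.6603
θ=327°: circle(B,3.00) ∩ circle(D,5.00): a=2.7858, h=1.1133
θ=327°:   candidates: C₊=(5.0002,0.0479) cross=8.528; C₋=(5.4751,-2.1274) cross=-8.528
θ=327°:   branch - wants cross < 0 → take C=(5.4751,-2.1274) (cross=-8.528)
θ=327°: ex = (C−B)/|BC| = (0.9864,-0.1645); ey = (0.1645,0.9864)
θ=327°: P = B + 1.07·ex + -2.88·ey = (3.0977,-4.6507)

θ=16°: 1.78 -2.04
θ=21°: 1.74 -1.81
θ=22°: 1.73 -1.76
θ=327°: 3.10 -4.65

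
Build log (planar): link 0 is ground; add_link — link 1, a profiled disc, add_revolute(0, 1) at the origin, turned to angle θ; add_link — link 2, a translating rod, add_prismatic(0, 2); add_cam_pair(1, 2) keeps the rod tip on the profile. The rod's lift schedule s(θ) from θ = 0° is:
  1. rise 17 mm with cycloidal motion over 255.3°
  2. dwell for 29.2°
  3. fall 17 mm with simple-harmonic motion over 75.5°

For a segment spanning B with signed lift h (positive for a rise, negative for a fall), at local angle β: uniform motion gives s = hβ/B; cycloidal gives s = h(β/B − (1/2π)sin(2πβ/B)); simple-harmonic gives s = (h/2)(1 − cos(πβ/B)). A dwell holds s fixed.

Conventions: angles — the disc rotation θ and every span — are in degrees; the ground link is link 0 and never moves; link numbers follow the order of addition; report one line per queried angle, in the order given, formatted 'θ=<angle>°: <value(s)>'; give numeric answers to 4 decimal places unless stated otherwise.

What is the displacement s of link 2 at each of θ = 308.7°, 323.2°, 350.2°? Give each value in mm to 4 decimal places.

seg 1 [0°–255.3°] cycloidal, h=17: full span → s += 17 → s = 17.0000
seg 2 [255.3°–284.5°] dwell: s stays 17.0000
seg 3 [284.5°–360°] simple-harmonic, h=-17: θ=308.7° here. β=24.2, B=75.5. -17/2·(1 − cos(π·0.3205)) = -3.9574 → s = 13.0426
seg 3 [284.5°–360°] simple-harmonic, h=-17: θ=323.2° here. β=38.7, B=75.5. -17/2·(1 − cos(π·0.5126)) = -8.8359 → s = 8.1641
seg 3 [284.5°–360°] simple-harmonic, h=-17: θ=350.2° here. β=65.7, B=75.5. -17/2·(1 − cos(π·0.8702)) = -16.3030 → s = 0.6970

θ=308.7°: 13.0426
θ=323.2°: 8.1641
θ=350.2°: 0.6970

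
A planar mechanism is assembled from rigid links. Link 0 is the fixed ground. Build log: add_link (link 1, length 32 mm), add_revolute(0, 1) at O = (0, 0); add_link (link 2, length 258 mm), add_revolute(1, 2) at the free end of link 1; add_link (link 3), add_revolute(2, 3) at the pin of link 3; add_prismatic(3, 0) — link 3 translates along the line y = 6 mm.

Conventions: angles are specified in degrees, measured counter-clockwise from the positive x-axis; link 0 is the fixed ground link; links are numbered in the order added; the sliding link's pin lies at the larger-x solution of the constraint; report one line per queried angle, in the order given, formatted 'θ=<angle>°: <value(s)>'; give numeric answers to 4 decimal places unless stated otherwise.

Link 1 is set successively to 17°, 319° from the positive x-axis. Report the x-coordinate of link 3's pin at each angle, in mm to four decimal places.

geometry: r = 32 mm, L = 258 mm, e = 6 mm
θ=17°: crank pin P = (r cos θ, r sin θ) = (30.601752, 9.355895)
θ=17°: h = r sin θ − e = 9.355895 − 6 = 3.355895
θ=17°: x = r cos θ + √(L² − h²) = 30.601752 + 257.978173 = 288.579926
θ=319°: crank pin P = (r cos θ, r sin θ) = (24.150707, -20.993889)
θ=319°: h = r sin θ − e = -20.993889 − 6 = -26.993889
θ=319°: x = r cos θ + √(L² − h²) = 24.150707 + 256.583963 = 280.734669

θ=17°: 288.5799
θ=319°: 280.7347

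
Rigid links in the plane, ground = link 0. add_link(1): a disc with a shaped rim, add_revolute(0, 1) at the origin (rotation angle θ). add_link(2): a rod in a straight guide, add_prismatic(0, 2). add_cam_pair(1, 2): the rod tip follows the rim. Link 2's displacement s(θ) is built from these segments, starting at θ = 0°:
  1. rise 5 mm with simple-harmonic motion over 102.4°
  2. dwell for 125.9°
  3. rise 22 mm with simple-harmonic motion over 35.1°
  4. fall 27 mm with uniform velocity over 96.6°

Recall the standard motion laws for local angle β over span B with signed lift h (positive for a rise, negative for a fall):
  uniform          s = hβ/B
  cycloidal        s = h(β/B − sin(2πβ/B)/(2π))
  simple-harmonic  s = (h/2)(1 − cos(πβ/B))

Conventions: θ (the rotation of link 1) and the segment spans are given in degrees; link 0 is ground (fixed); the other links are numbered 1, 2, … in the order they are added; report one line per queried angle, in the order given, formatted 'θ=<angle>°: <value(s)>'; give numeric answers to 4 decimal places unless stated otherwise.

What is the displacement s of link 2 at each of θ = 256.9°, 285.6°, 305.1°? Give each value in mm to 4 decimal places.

segment 1 (0° to 102.4°, simple-harmonic, h = 5) is passed completely: s = 0.0000 + (5) = 5.0000
segment 2 (102.4° to 228.3°, dwell): s unchanged at 5.0000
θ = 256.9° falls in segment 3 (228.3° to 263.4°, simple-harmonic, h = 22): β = 256.9 − 228.3 = 28.6°, B = 35.1°; Δs = 22/2·(1 − cos(π·0.8148)) = 20.1904; s = 5.0000 + 20.1904 = 25.1904
segment 3 (228.3° to 263.4°, simple-harmonic, h = 22) is passed completely: s = 5.0000 + (22) = 27.0000
θ = 285.6° falls in segment 4 (263.4° to 360°, uniform, h = -27): β = 285.6 − 263.4 = 22.2°, B = 96.6°; Δs = -27·22.2/96.6 = -6.2050; s = 27.0000 − 6.2050 = 20.7950
θ = 305.1° falls in segment 4 (263.4° to 360°, uniform, h = -27): β = 305.1 − 263.4 = 41.7°, B = 96.6°; Δs = -27·41.7/96.6 = -11.6553; s = 27.0000 − 11.6553 = 15.3447

θ=256.9°: 25.1904
θ=285.6°: 20.7950
θ=305.1°: 15.3447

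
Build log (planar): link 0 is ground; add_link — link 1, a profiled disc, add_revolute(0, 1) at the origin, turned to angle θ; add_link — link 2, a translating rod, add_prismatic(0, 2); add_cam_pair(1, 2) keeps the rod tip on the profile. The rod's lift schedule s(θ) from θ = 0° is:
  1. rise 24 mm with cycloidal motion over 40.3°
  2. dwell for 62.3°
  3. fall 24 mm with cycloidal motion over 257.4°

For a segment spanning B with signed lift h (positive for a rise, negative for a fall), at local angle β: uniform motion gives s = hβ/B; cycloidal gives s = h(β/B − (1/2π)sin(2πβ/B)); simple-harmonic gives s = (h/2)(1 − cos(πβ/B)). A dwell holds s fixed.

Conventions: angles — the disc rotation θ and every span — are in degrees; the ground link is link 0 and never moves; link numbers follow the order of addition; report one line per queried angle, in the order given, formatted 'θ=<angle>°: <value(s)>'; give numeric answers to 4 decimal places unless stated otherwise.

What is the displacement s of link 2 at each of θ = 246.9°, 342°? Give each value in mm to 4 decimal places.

seg 1 [0°–40.3°] cycloidal, h=24: full span → s += 24 → s = 24.0000
seg 2 [40.3°–102.6°] dwell: s stays 24.0000
seg 3 [102.6°–360°] cycloidal, h=-24: θ=246.9° here. β=144.3, B=257.4. -24·(0.5606 − sin(2π·0.5606)/(2π)) = -14.8742 → s = 9.1258
seg 3 [102.6°–360°] cycloidal, h=-24: θ=342° here. β=239.4, B=257.4. -24·(0.9301 − sin(2π·0.9301)/(2π)) = -23.9465 → s = 0.0535

θ=246.9°: 9.1258
θ=342°: 0.0535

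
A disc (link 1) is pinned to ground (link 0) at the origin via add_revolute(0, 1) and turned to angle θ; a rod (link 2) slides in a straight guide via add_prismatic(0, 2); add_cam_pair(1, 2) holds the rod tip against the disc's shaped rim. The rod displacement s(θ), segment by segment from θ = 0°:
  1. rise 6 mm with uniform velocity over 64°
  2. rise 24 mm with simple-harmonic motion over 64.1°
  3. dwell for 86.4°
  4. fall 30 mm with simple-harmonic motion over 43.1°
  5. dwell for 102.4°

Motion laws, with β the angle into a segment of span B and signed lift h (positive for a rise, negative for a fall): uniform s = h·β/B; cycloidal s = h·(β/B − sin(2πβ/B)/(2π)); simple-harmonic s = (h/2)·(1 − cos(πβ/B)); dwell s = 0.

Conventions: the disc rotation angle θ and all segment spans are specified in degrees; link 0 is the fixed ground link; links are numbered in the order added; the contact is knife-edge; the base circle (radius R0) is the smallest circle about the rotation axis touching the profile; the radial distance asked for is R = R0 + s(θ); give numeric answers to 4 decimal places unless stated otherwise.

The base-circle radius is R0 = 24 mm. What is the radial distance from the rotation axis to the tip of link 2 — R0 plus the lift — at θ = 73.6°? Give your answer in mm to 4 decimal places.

segment 1 (0° to 64°, uniform, h = 6) is passed completely: s = 0.0000 + (6) = 6.0000
θ = 73.6° falls in segment 2 (64° to 128.1°, simple-harmonic, h = 24): β = 73.6 − 64 = 9.6°, B = 64.1°; Δs = 24/2·(1 − cos(π·0.1498)) = 1.3039; s = 6.0000 + 1.3039 = 7.3039
R = R0 + s = 24 + 7.3039 = 31.3039

31.3039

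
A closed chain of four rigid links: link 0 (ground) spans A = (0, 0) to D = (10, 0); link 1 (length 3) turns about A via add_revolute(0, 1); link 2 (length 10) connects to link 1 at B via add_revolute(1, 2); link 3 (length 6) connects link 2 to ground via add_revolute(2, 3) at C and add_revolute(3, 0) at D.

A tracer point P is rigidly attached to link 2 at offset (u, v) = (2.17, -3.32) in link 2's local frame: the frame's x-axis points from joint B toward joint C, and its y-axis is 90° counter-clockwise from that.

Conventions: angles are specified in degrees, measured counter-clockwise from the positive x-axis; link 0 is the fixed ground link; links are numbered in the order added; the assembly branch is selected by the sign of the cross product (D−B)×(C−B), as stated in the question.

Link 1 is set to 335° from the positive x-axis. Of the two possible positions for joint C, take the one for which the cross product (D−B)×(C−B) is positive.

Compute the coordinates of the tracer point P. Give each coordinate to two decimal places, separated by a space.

A=(0,0), D=(10.00,0)
B = A + 3.00·(cos335°, sin335°) = (2.7189, -1.2679)
|BD| = 7.3906
circle(B,10.00) ∩ circle(D,6.00): a=8.0251, h=5.9664
  candidates: C₊=(9.6016,5.9868) cross=44.095; C₋=(11.6486,-5.7691) cross=-44.095
  branch + wants cross > 0 → take C=(9.6016,5.9868) (cross=44.095)
ex = (C−B)/|BC| = (0.6883,0.7255); ey = (-0.7255,0.6883)
P = B + 2.17·ex + -3.32·ey = (6.6210,-1.9786)

6.62 -1.98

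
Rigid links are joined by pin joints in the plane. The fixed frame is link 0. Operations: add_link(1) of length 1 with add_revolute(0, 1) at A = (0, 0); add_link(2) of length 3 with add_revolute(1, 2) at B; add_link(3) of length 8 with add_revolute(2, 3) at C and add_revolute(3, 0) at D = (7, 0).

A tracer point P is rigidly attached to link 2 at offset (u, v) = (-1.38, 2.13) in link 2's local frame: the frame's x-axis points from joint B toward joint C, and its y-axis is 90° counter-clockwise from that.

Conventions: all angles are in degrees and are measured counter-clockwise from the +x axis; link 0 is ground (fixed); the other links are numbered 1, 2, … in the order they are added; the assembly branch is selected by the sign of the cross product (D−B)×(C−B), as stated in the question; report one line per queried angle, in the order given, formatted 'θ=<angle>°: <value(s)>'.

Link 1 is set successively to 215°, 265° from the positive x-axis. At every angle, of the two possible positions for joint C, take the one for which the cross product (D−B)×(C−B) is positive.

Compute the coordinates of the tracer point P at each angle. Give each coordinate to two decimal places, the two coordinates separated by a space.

A=(0,0), D=(7.00,0)
θ=215°: B = A + 1.00·(cos215°, sin215°) = (-0.8192, -0.5736)
θ=215°: |BD| = 7.8402
θ=215°: circle(B,3.00) ∩ circle(D,8.00): a=0.4125, h=2.9715
θ=215°:   candidates: C₊=(-0.6251,2.4201) cross=23.297; C₋=(-0.1904,-3.5069) cross=-23.297
θ=215°:   branch + wants cross > 0 → take C=(-0.6251,2.4201) (cross=23.297)
θ=215°: ex = (C−B)/|BC| = (0.0647,0.9979); ey = (-0.9979,0.0647)
θ=215°: P = B + -1.38·ex + 2.13·ey = (-3.0339,-1.8129)
θ=265°: B = A + 1.00·(cos265°, sin265°) = (-0.0872, -0.9962)
θ=265°: |BD| = 7.1568
θ=265°: circle(B,3.00) ∩ circle(D,8.00): a=-0.2641, h=2.9884
θ=265°:   candidates: C₊=(-0.7646,1.9263) cross=21.387; C₋=(0.0673,-3.9922) cross=-21.387
θ=265°:   branch + wants cross > 0 → take C=(-0.7646,1.9263) (cross=21.387)
θ=265°: ex = (C−B)/|BC| = (-0.2258,0.9742); ey = (-0.9742,-0.2258)
θ=265°: P = B + -1.38·ex + 2.13·ey = (-1.8505,-2.8215)

θ=215°: -3.03 -1.81
θ=265°: -1.85 -2.82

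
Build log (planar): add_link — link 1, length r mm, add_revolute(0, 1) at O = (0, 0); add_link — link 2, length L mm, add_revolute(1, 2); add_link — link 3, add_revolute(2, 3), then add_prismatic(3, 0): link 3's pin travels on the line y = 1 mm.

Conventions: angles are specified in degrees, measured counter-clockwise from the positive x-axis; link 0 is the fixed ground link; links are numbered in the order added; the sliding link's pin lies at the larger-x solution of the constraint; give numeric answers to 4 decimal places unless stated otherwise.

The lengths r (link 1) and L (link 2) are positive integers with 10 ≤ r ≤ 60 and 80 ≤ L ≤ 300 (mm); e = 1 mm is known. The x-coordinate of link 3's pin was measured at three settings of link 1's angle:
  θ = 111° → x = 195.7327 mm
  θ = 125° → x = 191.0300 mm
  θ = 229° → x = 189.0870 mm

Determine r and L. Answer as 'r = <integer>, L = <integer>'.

constraint per measurement: (x − r cos θ)² + (r sin θ − e)² = L²
subtracting the θ₁ and θ₂ equations cancels the r² and L² terms:
r = (x₁² − x₂²) / (2[(x₁cos θ₁ + e sin θ₁) − (x₂cos θ₂ + e sin θ₂)]) = 22.9996 → r = 23
L² = (x₁ − r cos θ₁)² + (r sin θ₁ − e)² = 42024.9842 → L = 205.0000 → L = 205
check at θ₃=229°: x = 189.0870 (printed 189.0870) ✓

r = 23, L = 205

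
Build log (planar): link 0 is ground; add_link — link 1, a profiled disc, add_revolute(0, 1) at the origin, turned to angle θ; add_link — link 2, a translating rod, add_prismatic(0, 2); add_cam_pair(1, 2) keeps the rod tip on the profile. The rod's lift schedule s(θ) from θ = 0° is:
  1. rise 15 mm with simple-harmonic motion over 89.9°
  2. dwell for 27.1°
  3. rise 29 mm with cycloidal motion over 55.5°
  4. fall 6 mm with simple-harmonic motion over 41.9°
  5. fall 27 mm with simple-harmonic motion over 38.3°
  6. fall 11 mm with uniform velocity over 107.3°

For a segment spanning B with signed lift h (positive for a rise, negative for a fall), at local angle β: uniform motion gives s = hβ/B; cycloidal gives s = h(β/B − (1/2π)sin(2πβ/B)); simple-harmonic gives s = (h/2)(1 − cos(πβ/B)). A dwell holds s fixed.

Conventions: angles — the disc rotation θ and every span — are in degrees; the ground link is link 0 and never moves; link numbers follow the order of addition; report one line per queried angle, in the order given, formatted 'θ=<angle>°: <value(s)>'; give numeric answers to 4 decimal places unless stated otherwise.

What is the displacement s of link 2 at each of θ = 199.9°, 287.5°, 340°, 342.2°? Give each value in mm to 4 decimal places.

seg 1 [0°–89.9°] simple-harmonic, h=15: full span → s += 15 → s = 15.0000
seg 2 [89.9°–117°] dwell: s stays 15.0000
seg 3 [117°–172.5°] cycloidal, h=29: full span → s += 29 → s = 44.0000
seg 4 [172.5°–214.4°] simple-harmonic, h=-6: θ=199.9° here. β=27.4, B=41.9. -6/2·(1 − cos(π·0.6539)) = -4.3949 → s = 39.6051
seg 4 [172.5°–214.4°] simple-harmonic, h=-6: full span → s += -6 → s = 38.0000
seg 5 [214.4°–252.7°] simple-harmonic, h=-27: full span → s += -27 → s = 11.0000
seg 6 [252.7°–360°] uniform, h=-11: θ=287.5° here. β=34.8, B=107.3. -11·34.8/107.3 = -3.5676 → s = 7.4324
seg 6 [252.7°–360°] uniform, h=-11: θ=340° here. β=87.3, B=107.3. -11·87.3/107.3 = -8.9497 → s = 2.0503
seg 6 [252.7°–360°] uniform, h=-11: θ=342.2° here. β=89.5, B=107.3. -11·89.5/107.3 = -9.1752 → s = 1.8248

θ=199.9°: 39.6051
θ=287.5°: 7.4324
θ=340°: 2.0503
θ=342.2°: 1.8248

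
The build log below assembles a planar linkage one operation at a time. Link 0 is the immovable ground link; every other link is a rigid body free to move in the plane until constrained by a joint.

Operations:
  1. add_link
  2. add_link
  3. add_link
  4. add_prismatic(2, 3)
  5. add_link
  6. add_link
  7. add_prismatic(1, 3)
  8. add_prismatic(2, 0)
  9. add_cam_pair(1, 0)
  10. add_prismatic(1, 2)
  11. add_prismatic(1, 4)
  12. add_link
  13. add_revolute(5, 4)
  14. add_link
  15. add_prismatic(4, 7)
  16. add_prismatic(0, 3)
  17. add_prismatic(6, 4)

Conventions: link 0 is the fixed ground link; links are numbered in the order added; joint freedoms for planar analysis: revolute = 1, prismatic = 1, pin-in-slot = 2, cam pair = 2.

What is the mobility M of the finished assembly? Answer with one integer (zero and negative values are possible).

link 0 = ground. State L|J1|J2 = 1|0|0
+link1  2|0|0
+link2  3|0|0
+link3  4|0|0
P(2,3) f=1→J1  4|1|0
+link4  5|1|0
+link5  6|1|0
P(1,3) f=1→J1  6|2|0
P(2,0) f=1→J1  6|3|0
C(1,0) f=2→J2  6|3|1
P(1,2) f=1→J1  6|4|1
P(1,4) f=1→J1  6|5|1
+link6  7|5|1
R(5,4) f=1→J1  7|6|1
+link7  8|6|1
P(4,7) f=1→J1  8|7|1
P(0,3) f=1→J1  8|8|1
P(6,4) f=1→J1  8|9|1
M = 3(8−1)−2·9−1 = 21−18−1 = 2

M = 2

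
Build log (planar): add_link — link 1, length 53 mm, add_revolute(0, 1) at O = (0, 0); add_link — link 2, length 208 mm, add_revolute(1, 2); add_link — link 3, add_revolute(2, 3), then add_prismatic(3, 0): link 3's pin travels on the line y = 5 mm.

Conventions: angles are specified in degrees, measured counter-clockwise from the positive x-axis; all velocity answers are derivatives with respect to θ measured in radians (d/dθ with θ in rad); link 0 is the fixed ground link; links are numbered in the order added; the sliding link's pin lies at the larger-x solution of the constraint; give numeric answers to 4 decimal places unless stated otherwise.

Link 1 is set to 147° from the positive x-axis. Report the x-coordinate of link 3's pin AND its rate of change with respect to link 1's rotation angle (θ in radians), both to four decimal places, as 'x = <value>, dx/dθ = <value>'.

geometry: r = 53 mm, L = 208 mm, e = 5 mm
crank pin P = (r cos θ, r sin θ) = (-44.449540, 28.865869)
h = r sin θ − e = 28.865869 − 5 = 23.865869
x = r cos θ + √(L² − h²) = -44.449540 + 206.626282 = 162.176742
dx/dθ = −r sin θ − h·r cos θ/√(L² − h²) (θ in radians; h = 23.865869) = -23.731832

x = 162.1767, dx/dθ = -23.7318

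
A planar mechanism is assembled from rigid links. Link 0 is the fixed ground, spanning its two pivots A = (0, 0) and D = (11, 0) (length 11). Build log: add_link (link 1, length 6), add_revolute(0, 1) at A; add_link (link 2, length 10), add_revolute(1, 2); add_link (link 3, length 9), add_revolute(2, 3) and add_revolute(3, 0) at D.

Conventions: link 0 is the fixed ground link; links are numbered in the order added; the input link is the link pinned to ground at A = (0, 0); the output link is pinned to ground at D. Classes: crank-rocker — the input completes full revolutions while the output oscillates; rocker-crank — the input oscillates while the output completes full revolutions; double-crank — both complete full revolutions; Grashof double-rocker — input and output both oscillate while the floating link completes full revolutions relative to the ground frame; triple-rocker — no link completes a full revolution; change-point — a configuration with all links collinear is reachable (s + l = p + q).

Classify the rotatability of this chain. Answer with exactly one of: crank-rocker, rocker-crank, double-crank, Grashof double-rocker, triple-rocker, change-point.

lengths: ground=11, input=6, coupler=10, output=9
sorted: s=6 (shortest), l=11 (longest), p+q=19
s + l = 17 vs p + q = 19
s + l < p + q (Grashof) with shortest = input link → crank-rocker

crank-rocker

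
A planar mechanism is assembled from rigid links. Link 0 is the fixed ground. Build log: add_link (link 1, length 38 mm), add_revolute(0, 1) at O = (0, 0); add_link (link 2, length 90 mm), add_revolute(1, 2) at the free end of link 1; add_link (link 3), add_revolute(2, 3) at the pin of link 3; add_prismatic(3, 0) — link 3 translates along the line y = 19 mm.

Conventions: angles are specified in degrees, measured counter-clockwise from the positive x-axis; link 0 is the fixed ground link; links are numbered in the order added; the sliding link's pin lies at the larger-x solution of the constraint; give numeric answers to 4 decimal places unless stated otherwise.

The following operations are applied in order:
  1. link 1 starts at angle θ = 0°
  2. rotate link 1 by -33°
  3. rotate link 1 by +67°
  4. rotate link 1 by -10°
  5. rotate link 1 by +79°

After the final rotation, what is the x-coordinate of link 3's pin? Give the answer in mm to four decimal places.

geometry: r = 38 mm, L = 90 mm, e = 19 mm; θ starts at 0°
rotate link 1 by -33°: θ ← 0° -33° = -33°
rotate link 1 by +67°: θ ← -33° +67° = 34°
rotate link 1 by -10°: θ ← 34° -10° = 24°
rotate link 1 by +79°: θ ← 24° +79° = 103°
crank pin P = (r cos θ, r sin θ) = (-8.548140, 37.026062)
h = r sin θ − e = 37.026062 − 19 = 18.026062
x = r cos θ + √(L² − h²) = -8.548140 + 88.176307 = 79.628167

79.6282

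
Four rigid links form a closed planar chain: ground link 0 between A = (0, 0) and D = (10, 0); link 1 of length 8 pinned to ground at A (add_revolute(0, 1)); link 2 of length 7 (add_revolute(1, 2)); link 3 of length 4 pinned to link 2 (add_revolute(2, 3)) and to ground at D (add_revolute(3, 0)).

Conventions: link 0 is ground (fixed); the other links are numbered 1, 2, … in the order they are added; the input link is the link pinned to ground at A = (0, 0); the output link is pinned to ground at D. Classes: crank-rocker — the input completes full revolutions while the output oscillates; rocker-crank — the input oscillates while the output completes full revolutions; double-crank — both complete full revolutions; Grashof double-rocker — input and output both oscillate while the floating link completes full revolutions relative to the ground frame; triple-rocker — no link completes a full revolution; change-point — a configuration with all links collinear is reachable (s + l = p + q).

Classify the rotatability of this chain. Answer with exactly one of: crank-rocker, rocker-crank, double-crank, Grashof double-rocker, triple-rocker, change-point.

lengths: ground=10, input=8, coupler=7, output=4
sorted: s=4 (shortest), l=10 (longest), p+q=15
s + l = 14 vs p + q = 15
s + l < p + q (Grashof) with shortest = output link → rocker-crank

rocker-crank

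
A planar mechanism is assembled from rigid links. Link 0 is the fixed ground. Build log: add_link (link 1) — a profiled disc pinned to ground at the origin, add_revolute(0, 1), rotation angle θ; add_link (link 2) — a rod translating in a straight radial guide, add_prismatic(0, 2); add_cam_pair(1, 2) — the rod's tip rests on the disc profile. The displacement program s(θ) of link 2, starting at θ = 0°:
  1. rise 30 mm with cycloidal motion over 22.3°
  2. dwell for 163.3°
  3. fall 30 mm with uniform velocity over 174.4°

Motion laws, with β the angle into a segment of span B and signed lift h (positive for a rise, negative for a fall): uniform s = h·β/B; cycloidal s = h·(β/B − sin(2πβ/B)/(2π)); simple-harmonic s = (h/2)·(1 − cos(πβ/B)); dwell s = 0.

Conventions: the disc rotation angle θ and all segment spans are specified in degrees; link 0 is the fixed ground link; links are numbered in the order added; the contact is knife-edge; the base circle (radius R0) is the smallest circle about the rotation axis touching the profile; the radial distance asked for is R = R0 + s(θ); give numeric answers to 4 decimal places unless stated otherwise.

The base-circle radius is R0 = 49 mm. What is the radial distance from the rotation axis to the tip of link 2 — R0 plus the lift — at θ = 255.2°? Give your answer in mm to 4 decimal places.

seg 1 [0°–22.3°] cycloidal, h=30: full span → s += 30 → s = 30.0000
seg 2 [22.3°–185.6°] dwell: s stays 30.0000
seg 3 [185.6°–360°] uniform, h=-30: θ=255.2° here. β=69.6, B=174.4. -30·69.6/174.4 = -11.9725 → s = 18.0275
R = R0 + s = 49 + 18.0275 = 67.0275

67.0275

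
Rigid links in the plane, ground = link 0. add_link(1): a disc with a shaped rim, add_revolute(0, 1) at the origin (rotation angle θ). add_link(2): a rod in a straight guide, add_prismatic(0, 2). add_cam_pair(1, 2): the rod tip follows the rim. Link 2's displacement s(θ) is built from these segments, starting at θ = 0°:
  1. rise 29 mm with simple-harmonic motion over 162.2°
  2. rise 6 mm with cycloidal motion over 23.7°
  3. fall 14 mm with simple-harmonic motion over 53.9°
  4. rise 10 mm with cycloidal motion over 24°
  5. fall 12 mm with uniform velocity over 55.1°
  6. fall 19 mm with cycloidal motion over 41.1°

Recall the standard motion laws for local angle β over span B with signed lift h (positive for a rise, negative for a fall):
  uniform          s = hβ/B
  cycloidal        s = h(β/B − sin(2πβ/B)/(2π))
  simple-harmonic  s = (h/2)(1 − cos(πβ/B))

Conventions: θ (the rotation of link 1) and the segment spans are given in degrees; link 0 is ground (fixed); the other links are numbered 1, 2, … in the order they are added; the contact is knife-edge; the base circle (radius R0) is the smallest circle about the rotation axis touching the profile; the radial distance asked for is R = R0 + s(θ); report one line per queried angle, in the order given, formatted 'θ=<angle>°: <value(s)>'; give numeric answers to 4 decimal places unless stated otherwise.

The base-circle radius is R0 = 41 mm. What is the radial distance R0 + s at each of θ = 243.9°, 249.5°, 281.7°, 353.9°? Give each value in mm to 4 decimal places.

segment 1 (0° to 162.2°, simple-harmonic, h = 29) is passed completely: s = 0.0000 + (29) = 29.0000
segment 2 (162.2° to 185.9°, cycloidal, h = 6) is passed completely: s = 29.0000 + (6) = 35.0000
segment 3 (185.9° to 239.8°, simple-harmonic, h = -14) is passed completely: s = 35.0000 + (-14) = 21.0000
θ = 243.9° falls in segment 4 (239.8° to 263.8°, cycloidal, h = 10): β = 243.9 − 239.8 = 4.1°, B = 24°; Δs = 10·(0.1708 − sin(2π·0.1708)/(2π)) = 0.3097; s = 21.0000 + 0.3097 = 21.3097
θ = 249.5° falls in segment 4 (239.8° to 263.8°, cycloidal, h = 10): β = 249.5 − 239.8 = 9.7°, B = 24°; Δs = 10·(0.4042 − sin(2π·0.4042)/(2π)) = 3.1402; s = 21.0000 + 3.1402 = 24.1402
segment 4 (239.8° to 263.8°, cycloidal, h = 10) is passed completely: s = 21.0000 + (10) = 31.0000
θ = 281.7° falls in segment 5 (263.8° to 318.9°, uniform, h = -12): β = 281.7 − 263.8 = 17.9°, B = 55.1°; Δs = -12·17.9/55.1 = -3.8984; s = 31.0000 − 3.8984 = 27.1016
segment 5 (263.8° to 318.9°, uniform, h = -12) is passed completely: s = 31.0000 + (-12) = 19.0000
θ = 353.9° falls in segment 6 (318.9° to 360°, cycloidal, h = -19): β = 353.9 − 318.9 = 35°, B = 41.1°; Δs = -19·(0.8516 − sin(2π·0.8516)/(2π)) = -18.6087; s = 19.0000 − 18.6087 = 0.3913
θ=243.9°: R = R0 + s = 41 + 21.3097 = 62.3097
θ=249.5°: R = R0 + s = 41 + 24.1402 = 65.1402
θ=281.7°: R = R0 + s = 41 + 27.1016 = 68.1016
θ=353.9°: R = R0 + s = 41 + 0.3913 = 41.3913

θ=243.9°: 62.3097
θ=249.5°: 65.1402
θ=281.7°: 68.1016
θ=353.9°: 41.3913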